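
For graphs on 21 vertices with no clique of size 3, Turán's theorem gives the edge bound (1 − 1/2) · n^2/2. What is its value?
Turán density bound = (1/2) · 21^2/2 = 441/4 ≈ 110.25

Turán's theorem: ex(n, K_{r+1}) is achieved by the complete r-partite Turán graph T(n, r) with parts as balanced as possible, and is at most (1 − 1/r) · n^2/2. For r = 2, n = 21: the density bound is (1/2) · 441/2 = 441/4 ≈ 110.25. The integer-valued extremum is e(T(21, 2)) = 110, which is strictly less than the density bound 441/4 since 2 ∤ 21 (the parts of T(21, 2) cannot all be equal).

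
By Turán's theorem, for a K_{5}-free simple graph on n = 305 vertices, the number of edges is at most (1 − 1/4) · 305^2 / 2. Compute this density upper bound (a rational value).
Turán density bound = (3/4) · 305^2/2 = 279075/8 ≈ 34884.375

Turán's theorem: ex(n, K_{r+1}) is achieved by the complete r-partite Turán graph T(n, r) with parts as balanced as possible, and is at most (1 − 1/r) · n^2/2. For r = 4, n = 305: the density bound is (3/4) · 93025/2 = 279075/8 ≈ 34884.375. The integer-valued extremum is e(T(305, 4)) = 34884, which is strictly less than the density bound 279075/8 since 4 ∤ 305 (the parts of T(305, 4) cannot all be equal).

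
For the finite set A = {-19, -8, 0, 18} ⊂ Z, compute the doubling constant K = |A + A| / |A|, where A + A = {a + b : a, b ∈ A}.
K = |A + A| / |A| = 10/4 = 5/2

Enumerate A + A = {a + b : a, b ∈ A}. With |A| = 4, there are |A|^2 = 16 ordered sum pairs; collecting distinct values, A + A = {-38, -27, -19, -16, -8, -1, 0, 10, 18, 36}, so |A + A| = 10. Thus K = 10/4 = 5/2. For comparison, the minimum possible |A + A| over all 4-element sets is 2·4 − 1 = 7 (so min K = 7/4), attained only by arithmetic progressions.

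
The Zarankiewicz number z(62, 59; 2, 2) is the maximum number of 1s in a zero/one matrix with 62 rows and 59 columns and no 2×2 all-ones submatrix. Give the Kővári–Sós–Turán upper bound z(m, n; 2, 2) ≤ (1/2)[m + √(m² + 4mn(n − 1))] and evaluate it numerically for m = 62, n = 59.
z(62, 59; 2, 2) ≤ (1/2)[62 + √(62² + 4·62·59·58)] = (1/2)[62 + √852500] = 492.6546

Kővári–Sós–Turán: let r_1, ..., r_62 be the row sums and z = Σ r_i the total number of 1s. Each pair of columns can share at most one row with both entries 1 (else a 2×2 all-ones block appears), so Σ_i C(r_i, 2) ≤ C(59, 2) = 1711. By convexity Σ_i C(r_i, 2) ≥ 62·C(z/62, 2) = z(z − 62)/(2·62), giving z² − 62z − 62·59·58 ≤ 0 and hence z ≤ (1/2)[62 + √(3844 + 4·212164)] = (1/2)[62 + √852500] ≈ (1/2)(62 + 923.3093) = 492.6546.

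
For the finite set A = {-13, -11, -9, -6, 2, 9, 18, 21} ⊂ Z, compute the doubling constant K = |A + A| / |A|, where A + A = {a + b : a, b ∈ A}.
K = |A + A| / |A| = 33/8

Enumerate A + A = {a + b : a, b ∈ A}. With |A| = 8, there are |A|^2 = 64 ordered sum pairs; collecting distinct values, A + A = {-26, -24, -22, -20, -19, -18, -17, -15, -12, -11, -9, -7, -4, -2, 0, 3, 4, 5, 7, 8, 9, 10, 11, 12, 15, 18, 20, 23, 27, 30, 36, 39, 42}, so |A + A| = 33. Thus K = 33/8. For comparison, the minimum possible |A + A| over all 8-element sets is 2·8 − 1 = 15 (so min K = 15/8), attained only by arithmetic progressions.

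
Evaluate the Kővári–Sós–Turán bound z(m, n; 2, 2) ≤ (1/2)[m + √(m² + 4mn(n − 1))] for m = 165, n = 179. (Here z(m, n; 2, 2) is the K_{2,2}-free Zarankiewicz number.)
z(165, 179; 2, 2) ≤ (1/2)[165 + √(165² + 4·165·179·178)] = (1/2)[165 + √21056145] = 2376.8488

Kővári–Sós–Turán: let r_1, ..., r_165 be the row sums and z = Σ r_i the total number of 1s. Each pair of columns can share at most one row with both entries 1 (else a 2×2 all-ones block appears), so Σ_i C(r_i, 2) ≤ C(179, 2) = 15931. By convexity Σ_i C(r_i, 2) ≥ 165·C(z/165, 2) = z(z − 165)/(2·165), giving z² − 165z − 165·179·178 ≤ 0 and hence z ≤ (1/2)[165 + √(27225 + 4·5257230)] = (1/2)[165 + √21056145] ≈ (1/2)(165 + 4588.6975) = 2376.8488.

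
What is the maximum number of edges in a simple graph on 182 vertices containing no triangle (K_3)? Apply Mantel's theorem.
ex(182, K_3) = ⌊182^2/4⌋ = 8281

Mantel (1907): a triangle-free graph on n vertices has at most ⌊n^2/4⌋ edges, with equality for the complete bipartite graph K_{⌊n/2⌋, ⌈n/2⌉}. For n = 182: ⌊182^2/4⌋ = ⌊33124/4⌋ = 8281. The extremal graph is K_{91, 91}, which has 91·91 = 8281 edges.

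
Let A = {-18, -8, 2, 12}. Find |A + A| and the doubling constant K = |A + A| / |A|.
K = |A + A| / |A| = 7/4

Enumerate A + A = {a + b : a, b ∈ A}. With |A| = 4, there are |A|^2 = 16 ordered sum pairs; collecting distinct values, A + A = {-36, -26, -16, -6, 4, 14, 24}, so |A + A| = 7. Thus K = 7/4. Here |A + A| = 2|A| − 1 = 7, the minimum possible — so K = 7/4 is minimal, which holds iff A is an arithmetic progression.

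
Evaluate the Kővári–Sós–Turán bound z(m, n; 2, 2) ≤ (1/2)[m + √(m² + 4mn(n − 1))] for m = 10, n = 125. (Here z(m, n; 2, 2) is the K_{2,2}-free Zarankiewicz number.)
z(10, 125; 2, 2) ≤ (1/2)[10 + √(10² + 4·10·125·124)] = (1/2)[10 + √620100] = 398.7321

Kővári–Sós–Turán: let r_1, ..., r_10 be the row sums and z = Σ r_i the total number of 1s. Each pair of columns can share at most one row with both entries 1 (else a 2×2 all-ones block appears), so Σ_i C(r_i, 2) ≤ C(125, 2) = 7750. By convexity Σ_i C(r_i, 2) ≥ 10·C(z/10, 2) = z(z − 10)/(2·10), giving z² − 10z − 10·125·124 ≤ 0 and hence z ≤ (1/2)[10 + √(100 + 4·155000)] = (1/2)[10 + √620100] ≈ (1/2)(10 + 787.4643) = 398.7321.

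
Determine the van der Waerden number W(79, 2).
W(79, 2) = 79 + 1 = 80

A 2-term AP is any pair of integers, so a monochromatic 2-AP exists iff some colour is used at least twice. With 79 colours, the colouring i ↦ i on {1, ..., 79} uses each colour once, avoiding any monochromatic pair, so W(79, 2) > 79. For {1, ..., 80}, pigeonhole forces two integers of the same colour, which form a monochromatic 2-AP. Hence W(79, 2) = 80.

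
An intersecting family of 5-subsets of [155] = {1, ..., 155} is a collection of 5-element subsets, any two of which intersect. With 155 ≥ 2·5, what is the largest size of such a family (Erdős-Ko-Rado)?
max |F| = C(154, 4) = 22533126

The Erdős-Ko-Rado theorem states: for n ≥ 2k, an intersecting family of k-subsets of an n-element set has size at most C(n − 1, k − 1), with equality for 'star' families {A ⊆ [n] : |A| = k, i ∈ A} (fix an element i). For n = 155, k = 5: C(154, 4) = 22533126.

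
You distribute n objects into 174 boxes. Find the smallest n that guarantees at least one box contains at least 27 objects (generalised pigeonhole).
n = (27 − 1)·174 + 1 = 4525

By the generalised pigeonhole principle, to guarantee some box contains ≥ r objects we need more than (r − 1) · k objects total. Threshold: n = (r − 1) · k + 1. With r = 27 and k = 174: n = 26 · 174 + 1 = 4524 + 1 = 4525. For n = 4524 = 26 · 174, we can put exactly 26 objects in every box, avoiding 27 in any single one — so 4525 is tight.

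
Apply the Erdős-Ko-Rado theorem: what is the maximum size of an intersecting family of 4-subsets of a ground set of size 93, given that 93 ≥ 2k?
max |F| = C(92, 3) = 125580

Erdős-Ko-Rado (1961): when n ≥ 2k, max |F| = C(n−1, k−1). The bound is attained by the star {A : i ∈ A} for any fixed i ∈ [n]. Here C(93−1, 4−1) = C(92, 3) = 125580.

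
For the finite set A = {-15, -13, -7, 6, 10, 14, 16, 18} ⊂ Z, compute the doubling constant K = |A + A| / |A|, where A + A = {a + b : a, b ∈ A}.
K = |A + A| / |A| = 28/8 = 7/2

Enumerate A + A = {a + b : a, b ∈ A}. With |A| = 8, there are |A|^2 = 64 ordered sum pairs; collecting distinct values, A + A = {-30, -28, -26, -22, -20, -14, -9, -7, -5, -3, -1, 1, 3, 5, 7, 9, 11, 12, 16, 20, 22, 24, 26, 28, 30, 32, 34, 36}, so |A + A| = 28. Thus K = 28/8 = 7/2. For comparison, the minimum possible |A + A| over all 8-element sets is 2·8 − 1 = 15 (so min K = 15/8), attained only by arithmetic progressions.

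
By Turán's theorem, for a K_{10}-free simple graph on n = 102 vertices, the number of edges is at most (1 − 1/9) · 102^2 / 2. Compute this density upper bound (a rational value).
Turán density bound = (8/9) · 102^2/2 = 4624

Turán's theorem: ex(n, K_{r+1}) is achieved by the complete r-partite Turán graph T(n, r) with parts as balanced as possible, and is at most (1 − 1/r) · n^2/2. For r = 9, n = 102: the density bound is (8/9) · 10404/2 = 4624. The integer-valued extremum is e(T(102, 9)) = 4623, which is strictly less than the density bound 4624 since 9 ∤ 102 (the parts of T(102, 9) cannot all be equal).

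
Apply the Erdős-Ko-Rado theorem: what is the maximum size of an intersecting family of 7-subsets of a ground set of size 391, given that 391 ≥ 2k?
max |F| = C(390, 6) = 4701889697505

Erdős-Ko-Rado (1961): when n ≥ 2k, max |F| = C(n−1, k−1). The bound is attained by the star {A : i ∈ A} for any fixed i ∈ [n]. Here C(391−1, 7−1) = C(390, 6) = 4701889697505.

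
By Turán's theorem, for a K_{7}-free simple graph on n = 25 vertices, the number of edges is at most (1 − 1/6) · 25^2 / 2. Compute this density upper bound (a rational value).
Turán density bound = (5/6) · 25^2/2 = 3125/12 ≈ 260.4167

Turán's theorem: ex(n, K_{r+1}) is achieved by the complete r-partite Turán graph T(n, r) with parts as balanced as possible, and is at most (1 − 1/r) · n^2/2. For r = 6, n = 25: the density bound is (5/6) · 625/2 = 3125/12 ≈ 260.4167. The integer-valued extremum is e(T(25, 6)) = 260, which is strictly less than the density bound 3125/12 since 6 ∤ 25 (the parts of T(25, 6) cannot all be equal).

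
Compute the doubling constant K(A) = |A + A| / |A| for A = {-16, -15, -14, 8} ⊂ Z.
K = |A + A| / |A| = 9/4

Enumerate A + A = {a + b : a, b ∈ A}. With |A| = 4, there are |A|^2 = 16 ordered sum pairs; collecting distinct values, A + A = {-32, -31, -30, -29, -28, -8, -7, -6, 16}, so |A + A| = 9. Thus K = 9/4. For comparison, the minimum possible |A + A| over all 4-element sets is 2·4 − 1 = 7 (so min K = 7/4), attained only by arithmetic progressions.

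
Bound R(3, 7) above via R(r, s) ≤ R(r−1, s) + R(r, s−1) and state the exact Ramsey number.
R(3, 7) ≤ R(2, 7) + R(3, 6) = 7 + 18 = 25; exact value R(3, 7) = 23.

The Erdős–Szekeres recurrence R(r, s) ≤ R(r−1, s) + R(r, s−1) applied to (r, s) = (3, 7) gives
  R(3, 7) ≤ R(2, 7) + R(3, 6) = 7 + 18 = 25.
(Recall R(2, k) = k and R is symmetric.) The recurrence is not tight here (it gives 25, but the exact value is R(3, 7) = 23); the tight upper bound requires a sharper argument than the simple recurrence, combined with a lower-bound construction on K_{22}.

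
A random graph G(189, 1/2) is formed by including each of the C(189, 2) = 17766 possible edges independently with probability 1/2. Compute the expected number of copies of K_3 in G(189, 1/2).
E[# K_3] = C(189, 3) · (1/2)^C(3, 2) = 1107414 / 2^3 = 553707/4 = 138426.75

For each 3-subset S of vertices (there are C(189, 3) = 1107414 such S), let X_S = 1 if S induces a K_3 (all C(3, 2) = 3 edges present). Then P(X_S = 1) = (1/2)^3 = 1/8. By linearity of expectation, E[# K_3] = C(189, 3) · (1/2)^3 = 1107414 / 8 = 553707/4 = 138426.75.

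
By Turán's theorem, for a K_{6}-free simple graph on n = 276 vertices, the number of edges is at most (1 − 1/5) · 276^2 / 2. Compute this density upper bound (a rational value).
Turán density bound = (4/5) · 276^2/2 = 152352/5 ≈ 30470.4

Turán's theorem: ex(n, K_{r+1}) is achieved by the complete r-partite Turán graph T(n, r) with parts as balanced as possible, and is at most (1 − 1/r) · n^2/2. For r = 5, n = 276: the density bound is (4/5) · 76176/2 = 152352/5 ≈ 30470.4. The integer-valued extremum is e(T(276, 5)) = 30470, which is strictly less than the density bound 152352/5 since 5 ∤ 276 (the parts of T(276, 5) cannot all be equal).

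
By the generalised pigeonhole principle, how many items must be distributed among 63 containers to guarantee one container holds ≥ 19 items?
n = (19 − 1)·63 + 1 = 1135

By the generalised pigeonhole principle, to guarantee some box contains ≥ r objects we need more than (r − 1) · k objects total. Threshold: n = (r − 1) · k + 1. With r = 19 and k = 63: n = 18 · 63 + 1 = 1134 + 1 = 1135. For n = 1134 = 18 · 63, we can put exactly 18 objects in every box, avoiding 19 in any single one — so 1135 is tight.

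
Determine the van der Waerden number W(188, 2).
W(188, 2) = 188 + 1 = 189

A 2-term AP is any pair of integers, so a monochromatic 2-AP exists iff some colour is used at least twice. With 188 colours, the colouring i ↦ i on {1, ..., 188} uses each colour once, avoiding any monochromatic pair, so W(188, 2) > 188. For {1, ..., 189}, pigeonhole forces two integers of the same colour, which form a monochromatic 2-AP. Hence W(188, 2) = 189.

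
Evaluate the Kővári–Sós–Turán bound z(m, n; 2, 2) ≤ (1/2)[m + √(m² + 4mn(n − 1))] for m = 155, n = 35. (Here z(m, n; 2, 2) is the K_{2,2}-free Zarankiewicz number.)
z(155, 35; 2, 2) ≤ (1/2)[155 + √(155² + 4·155·35·34)] = (1/2)[155 + √761825] = 513.9129

Kővári–Sós–Turán: let r_1, ..., r_155 be the row sums and z = Σ r_i the total number of 1s. Each pair of columns can share at most one row with both entries 1 (else a 2×2 all-ones block appears), so Σ_i C(r_i, 2) ≤ C(35, 2) = 595. By convexity Σ_i C(r_i, 2) ≥ 155·C(z/155, 2) = z(z − 155)/(2·155), giving z² − 155z − 155·35·34 ≤ 0 and hence z ≤ (1/2)[155 + √(24025 + 4·184450)] = (1/2)[155 + √761825] ≈ (1/2)(155 + 872.8259) = 513.9129.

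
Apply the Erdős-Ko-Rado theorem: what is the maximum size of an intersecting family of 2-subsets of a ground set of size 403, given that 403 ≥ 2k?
max |F| = C(402, 1) = 402

Erdős-Ko-Rado (1961): when n ≥ 2k, max |F| = C(n−1, k−1). The bound is attained by the star {A : i ∈ A} for any fixed i ∈ [n]. Here C(403−1, 2−1) = C(402, 1) = 402.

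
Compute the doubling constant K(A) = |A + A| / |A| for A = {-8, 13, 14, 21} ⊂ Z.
K = |A + A| / |A| = 10/4 = 5/2

Enumerate A + A = {a + b : a, b ∈ A}. With |A| = 4, there are |A|^2 = 16 ordered sum pairs; collecting distinct values, A + A = {-16, 5, 6, 13, 26, 27, 28, 34, 35, 42}, so |A + A| = 10. Thus K = 10/4 = 5/2. For comparison, the minimum possible |A + A| over all 4-element sets is 2·4 − 1 = 7 (so min K = 7/4), attained only by arithmetic progressions.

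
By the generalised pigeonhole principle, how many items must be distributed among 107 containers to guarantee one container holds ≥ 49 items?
n = (49 − 1)·107 + 1 = 5137

By the generalised pigeonhole principle, to guarantee some box contains ≥ r objects we need more than (r − 1) · k objects total. Threshold: n = (r − 1) · k + 1. With r = 49 and k = 107: n = 48 · 107 + 1 = 5136 + 1 = 5137. For n = 5136 = 48 · 107, we can put exactly 48 objects in every box, avoiding 49 in any single one — so 5137 is tight.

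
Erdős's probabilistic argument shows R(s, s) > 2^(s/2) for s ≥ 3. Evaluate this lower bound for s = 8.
2^(8/2) = 16; so R(8, 8) > 16

Colour each edge of K_n uniformly at random with red/blue. The expected number of monochromatic K_8 is C(n, 8) · 2 · 2^(−C(8,2)). If C(n, 8) · 2^(1 − C(8,2)) < 1, then with positive probability no monochromatic K_8 exists, so R(8, 8) > n. The standard estimate C(n, 8) ≤ n^8/8! shows this inequality holds whenever n ≤ 2^(8/2) (since 8! · 2^(C(8,2) − 1) > 2^(8^2/2) ≥ n^8). Hence R(8, 8) > 2^(8/2) = 16.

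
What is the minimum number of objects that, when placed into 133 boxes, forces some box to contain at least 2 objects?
n = (2 − 1)·133 + 1 = 134

By the generalised pigeonhole principle, to guarantee some box contains ≥ r objects we need more than (r − 1) · k objects total. Threshold: n = (r − 1) · k + 1. With r = 2 and k = 133: n = 1 · 133 + 1 = 133 + 1 = 134. For n = 133 = 1 · 133, we can put exactly 1 objects in every box, avoiding 2 in any single one — so 134 is tight.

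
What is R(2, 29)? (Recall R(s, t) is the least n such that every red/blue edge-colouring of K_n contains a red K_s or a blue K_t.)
R(2, 29) = 29

R(2, k) = k for all k ≥ 2: in a 2-colouring of K_k, either some edge is red (a red K_2) or all edges are blue (a blue K_k). And K_{28} coloured all-blue has no blue K_29, so R(2, 29) > 28. Hence R(2, 29) = 29.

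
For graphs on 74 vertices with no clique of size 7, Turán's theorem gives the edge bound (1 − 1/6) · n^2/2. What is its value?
Turán density bound = (5/6) · 74^2/2 = 6845/3 ≈ 2281.6667

Turán's theorem: ex(n, K_{r+1}) is achieved by the complete r-partite Turán graph T(n, r) with parts as balanced as possible, and is at most (1 − 1/r) · n^2/2. For r = 6, n = 74: the density bound is (5/6) · 5476/2 = 6845/3 ≈ 2281.6667. The integer-valued extremum is e(T(74, 6)) = 2281, which is strictly less than the density bound 6845/3 since 6 ∤ 74 (the parts of T(74, 6) cannot all be equal).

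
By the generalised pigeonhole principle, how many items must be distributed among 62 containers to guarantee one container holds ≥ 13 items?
n = (13 − 1)·62 + 1 = 745

By the generalised pigeonhole principle, to guarantee some box contains ≥ r objects we need more than (r − 1) · k objects total. Threshold: n = (r − 1) · k + 1. With r = 13 and k = 62: n = 12 · 62 + 1 = 744 + 1 = 745. For n = 744 = 12 · 62, we can put exactly 12 objects in every box, avoiding 13 in any single one — so 745 is tight.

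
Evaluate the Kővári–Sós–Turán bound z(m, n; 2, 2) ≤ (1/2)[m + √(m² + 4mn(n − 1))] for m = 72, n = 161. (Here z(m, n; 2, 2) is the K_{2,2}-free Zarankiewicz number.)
z(72, 161; 2, 2) ≤ (1/2)[72 + √(72² + 4·72·161·160)] = (1/2)[72 + √7424064] = 1398.3568

Kővári–Sós–Turán: let r_1, ..., r_72 be the row sums and z = Σ r_i the total number of 1s. Each pair of columns can share at most one row with both entries 1 (else a 2×2 all-ones block appears), so Σ_i C(r_i, 2) ≤ C(161, 2) = 12880. By convexity Σ_i C(r_i, 2) ≥ 72·C(z/72, 2) = z(z − 72)/(2·72), giving z² − 72z − 72·161·160 ≤ 0 and hence z ≤ (1/2)[72 + √(5184 + 4·1854720)] = (1/2)[72 + √7424064] ≈ (1/2)(72 + 2724.7136) = 1398.3568.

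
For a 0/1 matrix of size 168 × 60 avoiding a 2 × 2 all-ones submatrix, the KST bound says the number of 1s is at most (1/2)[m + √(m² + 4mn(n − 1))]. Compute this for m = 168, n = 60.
z(168, 60; 2, 2) ≤ (1/2)[168 + √(168² + 4·168·60·59)] = (1/2)[168 + √2407104] = 859.7422

Kővári–Sós–Turán: let r_1, ..., r_168 be the row sums and z = Σ r_i the total number of 1s. Each pair of columns can share at most one row with both entries 1 (else a 2×2 all-ones block appears), so Σ_i C(r_i, 2) ≤ C(60, 2) = 1770. By convexity Σ_i C(r_i, 2) ≥ 168·C(z/168, 2) = z(z − 168)/(2·168), giving z² − 168z − 168·60·59 ≤ 0 and hence z ≤ (1/2)[168 + √(28224 + 4·594720)] = (1/2)[168 + √2407104] ≈ (1/2)(168 + 1551.4845) = 859.7422.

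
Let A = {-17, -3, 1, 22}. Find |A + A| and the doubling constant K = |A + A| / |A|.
K = |A + A| / |A| = 10/4 = 5/2

Enumerate A + A = {a + b : a, b ∈ A}. With |A| = 4, there are |A|^2 = 16 ordered sum pairs; collecting distinct values, A + A = {-34, -20, -16, -6, -2, 2, 5, 19, 23, 44}, so |A + A| = 10. Thus K = 10/4 = 5/2. For comparison, the minimum possible |A + A| over all 4-element sets is 2·4 − 1 = 7 (so min K = 7/4), attained only by arithmetic progressions.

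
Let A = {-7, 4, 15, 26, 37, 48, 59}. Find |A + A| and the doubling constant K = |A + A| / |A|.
K = |A + A| / |A| = 13/7

Enumerate A + A = {a + b : a, b ∈ A}. With |A| = 7, there are |A|^2 = 49 ordered sum pairs; collecting distinct values, A + A = {-14, -3, 8, 19, 30, 41, 52, 63, 74, 85, 96, 107, 118}, so |A + A| = 13. Thus K = 13/7. Here |A + A| = 2|A| − 1 = 13, the minimum possible — so K = 13/7 is minimal, which holds iff A is an arithmetic progression.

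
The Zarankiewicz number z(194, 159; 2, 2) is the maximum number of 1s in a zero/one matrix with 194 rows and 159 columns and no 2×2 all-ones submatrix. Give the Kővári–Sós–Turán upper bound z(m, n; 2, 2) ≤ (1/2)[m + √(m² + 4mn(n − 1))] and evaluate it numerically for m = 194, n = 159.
z(194, 159; 2, 2) ≤ (1/2)[194 + √(194² + 4·194·159·158)] = (1/2)[194 + √19532308] = 2306.7685

Kővári–Sós–Turán: let r_1, ..., r_194 be the row sums and z = Σ r_i the total number of 1s. Each pair of columns can share at most one row with both entries 1 (else a 2×2 all-ones block appears), so Σ_i C(r_i, 2) ≤ C(159, 2) = 12561. By convexity Σ_i C(r_i, 2) ≥ 194·C(z/194, 2) = z(z − 194)/(2·194), giving z² − 194z − 194·159·158 ≤ 0 and hence z ≤ (1/2)[194 + √(37636 + 4·4873668)] = (1/2)[194 + √19532308] ≈ (1/2)(194 + 4419.5371) = 2306.7685.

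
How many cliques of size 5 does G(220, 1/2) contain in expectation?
E[# K_5] = C(220, 5) · (1/2)^C(5, 2) = 4102565544 / 2^10 = 512820693/128 = 4006411.6640625

For each 5-subset S of vertices (there are C(220, 5) = 4102565544 such S), let X_S = 1 if S induces a K_5 (all C(5, 2) = 10 edges present). Then P(X_S = 1) = (1/2)^10 = 1/1024. By linearity of expectation, E[# K_5] = C(220, 5) · (1/2)^10 = 4102565544 / 1024 = 512820693/128 = 4006411.6640625.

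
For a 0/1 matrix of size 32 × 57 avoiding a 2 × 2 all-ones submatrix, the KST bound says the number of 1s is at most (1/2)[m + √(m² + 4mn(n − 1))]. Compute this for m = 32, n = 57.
z(32, 57; 2, 2) ≤ (1/2)[32 + √(32² + 4·32·57·56)] = (1/2)[32 + √409600] = 336

Kővári–Sós–Turán: let r_1, ..., r_32 be the row sums and z = Σ r_i the total number of 1s. Each pair of columns can share at most one row with both entries 1 (else a 2×2 all-ones block appears), so Σ_i C(r_i, 2) ≤ C(57, 2) = 1596. By convexity Σ_i C(r_i, 2) ≥ 32·C(z/32, 2) = z(z − 32)/(2·32), giving z² − 32z − 32·57·56 ≤ 0 and hence z ≤ (1/2)[32 + √(1024 + 4·102144)] = (1/2)[32 + √409600] ≈ (1/2)(32 + 640) = 336.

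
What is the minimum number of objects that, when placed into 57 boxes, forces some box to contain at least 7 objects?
n = (7 − 1)·57 + 1 = 343

By the generalised pigeonhole principle, to guarantee some box contains ≥ r objects we need more than (r − 1) · k objects total. Threshold: n = (r − 1) · k + 1. With r = 7 and k = 57: n = 6 · 57 + 1 = 342 + 1 = 343. For n = 342 = 6 · 57, we can put exactly 6 objects in every box, avoiding 7 in any single one — so 343 is tight.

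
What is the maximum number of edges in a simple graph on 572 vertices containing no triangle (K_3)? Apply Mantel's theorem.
ex(572, K_3) = ⌊572^2/4⌋ = 81796

Mantel (1907): a triangle-free graph on n vertices has at most ⌊n^2/4⌋ edges, with equality for the complete bipartite graph K_{⌊n/2⌋, ⌈n/2⌉}. For n = 572: ⌊572^2/4⌋ = ⌊327184/4⌋ = 81796. The extremal graph is K_{286, 286}, which has 286·286 = 81796 edges.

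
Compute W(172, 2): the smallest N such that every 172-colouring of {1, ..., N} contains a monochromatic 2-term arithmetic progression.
W(172, 2) = 172 + 1 = 173

A 2-term AP is any pair of integers, so a monochromatic 2-AP exists iff some colour is used at least twice. With 172 colours, the colouring i ↦ i on {1, ..., 172} uses each colour once, avoiding any monochromatic pair, so W(172, 2) > 172. For {1, ..., 173}, pigeonhole forces two integers of the same colour, which form a monochromatic 2-AP. Hence W(172, 2) = 173.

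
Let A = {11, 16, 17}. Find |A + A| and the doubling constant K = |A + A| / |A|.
K = |A + A| / |A| = 6/3 = 2

Enumerate A + A = {a + b : a, b ∈ A}. With |A| = 3, there are |A|^2 = 9 ordered sum pairs; collecting distinct values, A + A = {22, 27, 28, 32, 33, 34}, so |A + A| = 6. Thus K = 6/3 = 2. For comparison, the minimum possible |A + A| over all 3-element sets is 2·3 − 1 = 5 (so min K = 5/3), attained only by arithmetic progressions.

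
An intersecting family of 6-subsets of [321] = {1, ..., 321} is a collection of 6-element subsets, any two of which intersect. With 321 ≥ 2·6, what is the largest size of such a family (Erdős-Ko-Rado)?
max |F| = C(320, 5) = 27097728064

The Erdős-Ko-Rado theorem states: for n ≥ 2k, an intersecting family of k-subsets of an n-element set has size at most C(n − 1, k − 1), with equality for 'star' families {A ⊆ [n] : |A| = k, i ∈ A} (fix an element i). For n = 321, k = 6: C(320, 5) = 27097728064.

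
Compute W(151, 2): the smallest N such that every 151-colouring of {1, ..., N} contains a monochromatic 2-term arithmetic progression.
W(151, 2) = 151 + 1 = 152

A 2-term AP is any pair of integers, so a monochromatic 2-AP exists iff some colour is used at least twice. With 151 colours, the colouring i ↦ i on {1, ..., 151} uses each colour once, avoiding any monochromatic pair, so W(151, 2) > 151. For {1, ..., 152}, pigeonhole forces two integers of the same colour, which form a monochromatic 2-AP. Hence W(151, 2) = 152.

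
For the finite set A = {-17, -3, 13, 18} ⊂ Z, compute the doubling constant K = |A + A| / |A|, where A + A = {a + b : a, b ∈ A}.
K = |A + A| / |A| = 10/4 = 5/2

Enumerate A + A = {a + b : a, b ∈ A}. With |A| = 4, there are |A|^2 = 16 ordered sum pairs; collecting distinct values, A + A = {-34, -20, -6, -4, 1, 10, 15, 26, 31, 36}, so |A + A| = 10. Thus K = 10/4 = 5/2. For comparison, the minimum possible |A + A| over all 4-element sets is 2·4 − 1 = 7 (so min K = 7/4), attained only by arithmetic progressions.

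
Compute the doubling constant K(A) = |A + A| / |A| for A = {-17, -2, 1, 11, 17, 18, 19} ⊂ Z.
K = |A + A| / |A| = 26/7

Enumerate A + A = {a + b : a, b ∈ A}. With |A| = 7, there are |A|^2 = 49 ordered sum pairs; collecting distinct values, A + A = {-34, -19, -16, -6, -4, -1, 0, 1, 2, 9, 12, 15, 16, 17, 18, 19, 20, 22, 28, 29, 30, 34, 35, 36, 37, 38}, so |A + A| = 26. Thus K = 26/7. For comparison, the minimum possible |A + A| over all 7-element sets is 2·7 − 1 = 13 (so min K = 13/7), attained only by arithmetic progressions.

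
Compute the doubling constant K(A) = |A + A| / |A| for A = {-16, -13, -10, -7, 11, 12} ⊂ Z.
K = |A + A| / |A| = 18/6 = 3

Enumerate A + A = {a + b : a, b ∈ A}. With |A| = 6, there are |A|^2 = 36 ordered sum pairs; collecting distinct values, A + A = {-32, -29, -26, -23, -20, -17, -14, -5, -4, -2, -1, 1, 2, 4, 5, 22, 23, 24}, so |A + A| = 18. Thus K = 18/6 = 3. For comparison, the minimum possible |A + A| over all 6-element sets is 2·6 − 1 = 11 (so min K = 11/6), attained only by arithmetic progressions.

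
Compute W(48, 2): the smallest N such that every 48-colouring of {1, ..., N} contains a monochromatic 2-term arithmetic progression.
W(48, 2) = 48 + 1 = 49

A 2-term AP is any pair of integers, so a monochromatic 2-AP exists iff some colour is used at least twice. With 48 colours, the colouring i ↦ i on {1, ..., 48} uses each colour once, avoiding any monochromatic pair, so W(48, 2) > 48. For {1, ..., 49}, pigeonhole forces two integers of the same colour, which form a monochromatic 2-AP. Hence W(48, 2) = 49.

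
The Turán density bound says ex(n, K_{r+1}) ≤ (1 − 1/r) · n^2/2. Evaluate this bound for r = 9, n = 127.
Turán density bound = (8/9) · 127^2/2 = 64516/9 ≈ 7168.4444

Turán's theorem: ex(n, K_{r+1}) is achieved by the complete r-partite Turán graph T(n, r) with parts as balanced as possible, and is at most (1 − 1/r) · n^2/2. For r = 9, n = 127: the density bound is (8/9) · 16129/2 = 64516/9 ≈ 7168.4444. The integer-valued extremum is e(T(127, 9)) = 7168, which is strictly less than the density bound 64516/9 since 9 ∤ 127 (the parts of T(127, 9) cannot all be equal).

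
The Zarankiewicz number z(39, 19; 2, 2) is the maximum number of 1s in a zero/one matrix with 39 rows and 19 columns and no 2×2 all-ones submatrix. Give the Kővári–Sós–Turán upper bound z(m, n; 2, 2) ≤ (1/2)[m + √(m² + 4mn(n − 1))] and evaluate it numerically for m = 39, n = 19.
z(39, 19; 2, 2) ≤ (1/2)[39 + √(39² + 4·39·19·18)] = (1/2)[39 + √54873] = 136.6249

Kővári–Sós–Turán: let r_1, ..., r_39 be the row sums and z = Σ r_i the total number of 1s. Each pair of columns can share at most one row with both entries 1 (else a 2×2 all-ones block appears), so Σ_i C(r_i, 2) ≤ C(19, 2) = 171. By convexity Σ_i C(r_i, 2) ≥ 39·C(z/39, 2) = z(z − 39)/(2·39), giving z² − 39z − 39·19·18 ≤ 0 and hence z ≤ (1/2)[39 + √(1521 + 4·13338)] = (1/2)[39 + √54873] ≈ (1/2)(39 + 234.2499) = 136.6249.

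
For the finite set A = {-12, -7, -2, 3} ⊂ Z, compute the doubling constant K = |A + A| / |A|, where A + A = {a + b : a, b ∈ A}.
K = |A + A| / |A| = 7/4

Enumerate A + A = {a + b : a, b ∈ A}. With |A| = 4, there are |A|^2 = 16 ordered sum pairs; collecting distinct values, A + A = {-24, -19, -14, -9, -4, 1, 6}, so |A + A| = 7. Thus K = 7/4. Here |A + A| = 2|A| − 1 = 7, the minimum possible — so K = 7/4 is minimal, which holds iff A is an arithmetic progression.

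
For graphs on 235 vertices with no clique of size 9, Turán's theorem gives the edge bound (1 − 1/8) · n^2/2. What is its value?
Turán density bound = (7/8) · 235^2/2 = 386575/16 ≈ 24160.9375

Turán's theorem: ex(n, K_{r+1}) is achieved by the complete r-partite Turán graph T(n, r) with parts as balanced as possible, and is at most (1 − 1/r) · n^2/2. For r = 8, n = 235: the density bound is (7/8) · 55225/2 = 386575/16 ≈ 24160.9375. The integer-valued extremum is e(T(235, 8)) = 24160, which is strictly less than the density bound 386575/16 since 8 ∤ 235 (the parts of T(235, 8) cannot all be equal).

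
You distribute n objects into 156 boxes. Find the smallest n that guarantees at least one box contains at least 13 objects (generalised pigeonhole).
n = (13 − 1)·156 + 1 = 1873

By the generalised pigeonhole principle, to guarantee some box contains ≥ r objects we need more than (r − 1) · k objects total. Threshold: n = (r − 1) · k + 1. With r = 13 and k = 156: n = 12 · 156 + 1 = 1872 + 1 = 1873. For n = 1872 = 12 · 156, we can put exactly 12 objects in every box, avoiding 13 in any single one — so 1873 is tight.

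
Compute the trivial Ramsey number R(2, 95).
R(2, 95) = 95

R(2, k) = k for all k ≥ 2: in a 2-colouring of K_k, either some edge is red (a red K_2) or all edges are blue (a blue K_k). And K_{94} coloured all-blue has no blue K_95, so R(2, 95) > 94. Hence R(2, 95) = 95.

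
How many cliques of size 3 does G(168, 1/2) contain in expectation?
E[# K_3] = C(168, 3) · (1/2)^C(3, 2) = 776216 / 2^3 = 97027

For each 3-subset S of vertices (there are C(168, 3) = 776216 such S), let X_S = 1 if S induces a K_3 (all C(3, 2) = 3 edges present). Then P(X_S = 1) = (1/2)^3 = 1/8. By linearity of expectation, E[# K_3] = C(168, 3) · (1/2)^3 = 776216 / 8 = 97027.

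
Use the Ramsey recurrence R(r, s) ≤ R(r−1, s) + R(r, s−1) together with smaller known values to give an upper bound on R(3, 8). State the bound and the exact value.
R(3, 8) ≤ R(2, 8) + R(3, 7) = 8 + 23 = 31; exact value R(3, 8) = 28.

The Erdős–Szekeres recurrence R(r, s) ≤ R(r−1, s) + R(r, s−1) applied to (r, s) = (3, 8) gives
  R(3, 8) ≤ R(2, 8) + R(3, 7) = 8 + 23 = 31.
(Recall R(2, k) = k and R is symmetric.) The recurrence is not tight here (it gives 31, but the exact value is R(3, 8) = 28); the tight upper bound requires a sharper argument than the simple recurrence, combined with a lower-bound construction on K_{27}.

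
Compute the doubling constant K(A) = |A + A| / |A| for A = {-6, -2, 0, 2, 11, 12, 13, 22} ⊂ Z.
K = |A + A| / |A| = 29/8

Enumerate A + A = {a + b : a, b ∈ A}. With |A| = 8, there are |A|^2 = 64 ordered sum pairs; collecting distinct values, A + A = {-12, -8, -6, -4, -2, 0, 2, 4, 5, 6, 7, 9, 10, 11, 12, 13, 14, 15, 16, 20, 22, 23, 24, 25, 26, 33, 34, 35, 44}, so |A + A| = 29. Thus K = 29/8. For comparison, the minimum possible |A + A| over all 8-element sets is 2·8 − 1 = 15 (so min K = 15/8), attained only by arithmetic progressions.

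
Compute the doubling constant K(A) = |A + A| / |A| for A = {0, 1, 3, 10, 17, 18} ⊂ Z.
K = |A + A| / |A| = 19/6

Enumerate A + A = {a + b : a, b ∈ A}. With |A| = 6, there are |A|^2 = 36 ordered sum pairs; collecting distinct values, A + A = {0, 1, 2, 3, 4, 6, 10, 11, 13, 17, 18, 19, 20, 21, 27, 28, 34, 35, 36}, so |A + A| = 19. Thus K = 19/6. For comparison, the minimum possible |A + A| over all 6-element sets is 2·6 − 1 = 11 (so min K = 11/6), attained only by arithmetic progressions.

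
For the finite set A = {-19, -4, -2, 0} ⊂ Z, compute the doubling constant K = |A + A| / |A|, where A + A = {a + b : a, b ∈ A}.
K = |A + A| / |A| = 9/4

Enumerate A + A = {a + b : a, b ∈ A}. With |A| = 4, there are |A|^2 = 16 ordered sum pairs; collecting distinct values, A + A = {-38, -23, -21, -19, -8, -6, -4, -2, 0}, so |A + A| = 9. Thus K = 9/4. For comparison, the minimum possible |A + A| over all 4-element sets is 2·4 − 1 = 7 (so min K = 7/4), attained only by arithmetic progressions.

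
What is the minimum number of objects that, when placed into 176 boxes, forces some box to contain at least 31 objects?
n = (31 − 1)·176 + 1 = 5281

By the generalised pigeonhole principle, to guarantee some box contains ≥ r objects we need more than (r − 1) · k objects total. Threshold: n = (r − 1) · k + 1. With r = 31 and k = 176: n = 30 · 176 + 1 = 5280 + 1 = 5281. For n = 5280 = 30 · 176, we can put exactly 30 objects in every box, avoiding 31 in any single one — so 5281 is tight.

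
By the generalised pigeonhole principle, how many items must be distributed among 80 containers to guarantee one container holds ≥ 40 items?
n = (40 − 1)·80 + 1 = 3121

By the generalised pigeonhole principle, to guarantee some box contains ≥ r objects we need more than (r − 1) · k objects total. Threshold: n = (r − 1) · k + 1. With r = 40 and k = 80: n = 39 · 80 + 1 = 3120 + 1 = 3121. For n = 3120 = 39 · 80, we can put exactly 39 objects in every box, avoiding 40 in any single one — so 3121 is tight.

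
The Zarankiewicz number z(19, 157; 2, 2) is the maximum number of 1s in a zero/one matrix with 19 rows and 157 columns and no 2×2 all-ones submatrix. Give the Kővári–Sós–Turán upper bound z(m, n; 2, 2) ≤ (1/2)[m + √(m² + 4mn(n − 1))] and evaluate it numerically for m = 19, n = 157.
z(19, 157; 2, 2) ≤ (1/2)[19 + √(19² + 4·19·157·156)] = (1/2)[19 + √1861753] = 691.7303

Kővári–Sós–Turán: let r_1, ..., r_19 be the row sums and z = Σ r_i the total number of 1s. Each pair of columns can share at most one row with both entries 1 (else a 2×2 all-ones block appears), so Σ_i C(r_i, 2) ≤ C(157, 2) = 12246. By convexity Σ_i C(r_i, 2) ≥ 19·C(z/19, 2) = z(z − 19)/(2·19), giving z² − 19z − 19·157·156 ≤ 0 and hence z ≤ (1/2)[19 + √(361 + 4·465348)] = (1/2)[19 + √1861753] ≈ (1/2)(19 + 1364.4607) = 691.7303.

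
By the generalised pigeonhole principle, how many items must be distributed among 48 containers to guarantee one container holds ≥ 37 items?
n = (37 − 1)·48 + 1 = 1729

By the generalised pigeonhole principle, to guarantee some box contains ≥ r objects we need more than (r − 1) · k objects total. Threshold: n = (r − 1) · k + 1. With r = 37 and k = 48: n = 36 · 48 + 1 = 1728 + 1 = 1729. For n = 1728 = 36 · 48, we can put exactly 36 objects in every box, avoiding 37 in any single one — so 1729 is tight.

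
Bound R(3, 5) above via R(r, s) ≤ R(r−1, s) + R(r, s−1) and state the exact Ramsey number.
R(3, 5) ≤ R(2, 5) + R(3, 4) = 5 + 9 = 14; exact value R(3, 5) = 14.

The Erdős–Szekeres recurrence R(r, s) ≤ R(r−1, s) + R(r, s−1) applied to (r, s) = (3, 5) gives
  R(3, 5) ≤ R(2, 5) + R(3, 4) = 5 + 9 = 14.
(Recall R(2, k) = k and R is symmetric.) Here the recurrence bound is tight: a matching lower-bound construction on K_{13} shows R(3, 5) > 13, so R(3, 5) = 14 exactly.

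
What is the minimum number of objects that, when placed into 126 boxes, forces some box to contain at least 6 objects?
n = (6 − 1)·126 + 1 = 631

By the generalised pigeonhole principle, to guarantee some box contains ≥ r objects we need more than (r − 1) · k objects total. Threshold: n = (r − 1) · k + 1. With r = 6 and k = 126: n = 5 · 126 + 1 = 630 + 1 = 631. For n = 630 = 5 · 126, we can put exactly 5 objects in every box, avoiding 6 in any single one — so 631 is tight.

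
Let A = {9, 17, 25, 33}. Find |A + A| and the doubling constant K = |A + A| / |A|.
K = |A + A| / |A| = 7/4

Enumerate A + A = {a + b : a, b ∈ A}. With |A| = 4, there are |A|^2 = 16 ordered sum pairs; collecting distinct values, A + A = {18, 26, 34, 42, 50, 58, 66}, so |A + A| = 7. Thus K = 7/4. Here |A + A| = 2|A| − 1 = 7, the minimum possible — so K = 7/4 is minimal, which holds iff A is an arithmetic progression.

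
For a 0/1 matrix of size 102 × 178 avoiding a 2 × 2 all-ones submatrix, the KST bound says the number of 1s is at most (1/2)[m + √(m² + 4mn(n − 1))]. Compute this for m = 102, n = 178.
z(102, 178; 2, 2) ≤ (1/2)[102 + √(102² + 4·102·178·177)] = (1/2)[102 + √12864852] = 1844.3803

Kővári–Sós–Turán: let r_1, ..., r_102 be the row sums and z = Σ r_i the total number of 1s. Each pair of columns can share at most one row with both entries 1 (else a 2×2 all-ones block appears), so Σ_i C(r_i, 2) ≤ C(178, 2) = 15753. By convexity Σ_i C(r_i, 2) ≥ 102·C(z/102, 2) = z(z − 102)/(2·102), giving z² − 102z − 102·178·177 ≤ 0 and hence z ≤ (1/2)[102 + √(10404 + 4·3213612)] = (1/2)[102 + √12864852] ≈ (1/2)(102 + 3586.7607) = 1844.3803.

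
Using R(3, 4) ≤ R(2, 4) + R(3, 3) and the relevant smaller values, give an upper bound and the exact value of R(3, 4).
R(3, 4) ≤ R(2, 4) + R(3, 3) = 4 + 6 = 10; exact value R(3, 4) = 9.

The Erdős–Szekeres recurrence R(r, s) ≤ R(r−1, s) + R(r, s−1) applied to (r, s) = (3, 4) gives
  R(3, 4) ≤ R(2, 4) + R(3, 3) = 4 + 6 = 10.
(Recall R(2, k) = k and R is symmetric.) The recurrence is not tight here (it gives 10, but the exact value is R(3, 4) = 9); the tight upper bound requires a sharper argument than the simple recurrence, combined with a lower-bound construction on K_{8}.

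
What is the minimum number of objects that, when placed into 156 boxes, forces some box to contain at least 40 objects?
n = (40 − 1)·156 + 1 = 6085

By the generalised pigeonhole principle, to guarantee some box contains ≥ r objects we need more than (r − 1) · k objects total. Threshold: n = (r − 1) · k + 1. With r = 40 and k = 156: n = 39 · 156 + 1 = 6084 + 1 = 6085. For n = 6084 = 39 · 156, we can put exactly 39 objects in every box, avoiding 40 in any single one — so 6085 is tight.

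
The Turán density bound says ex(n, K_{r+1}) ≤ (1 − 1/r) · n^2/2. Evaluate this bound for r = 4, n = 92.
Turán density bound = (3/4) · 92^2/2 = 3174

Turán's theorem: ex(n, K_{r+1}) is achieved by the complete r-partite Turán graph T(n, r) with parts as balanced as possible, and is at most (1 − 1/r) · n^2/2. For r = 4, n = 92: the density bound is (3/4) · 8464/2 = 3174. Since 4 ∣ 92, the Turán graph T(92, 4) has parts of equal size 23, and its edge count e(T(92, 4)) = 3174 attains the density bound exactly.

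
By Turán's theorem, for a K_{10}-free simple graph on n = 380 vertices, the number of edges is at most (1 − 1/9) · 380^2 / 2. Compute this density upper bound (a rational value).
Turán density bound = (8/9) · 380^2/2 = 577600/9 ≈ 64177.7778

Turán's theorem: ex(n, K_{r+1}) is achieved by the complete r-partite Turán graph T(n, r) with parts as balanced as possible, and is at most (1 − 1/r) · n^2/2. For r = 9, n = 380: the density bound is (8/9) · 144400/2 = 577600/9 ≈ 64177.7778. The integer-valued extremum is e(T(380, 9)) = 64177, which is strictly less than the density bound 577600/9 since 9 ∤ 380 (the parts of T(380, 9) cannot all be equal).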